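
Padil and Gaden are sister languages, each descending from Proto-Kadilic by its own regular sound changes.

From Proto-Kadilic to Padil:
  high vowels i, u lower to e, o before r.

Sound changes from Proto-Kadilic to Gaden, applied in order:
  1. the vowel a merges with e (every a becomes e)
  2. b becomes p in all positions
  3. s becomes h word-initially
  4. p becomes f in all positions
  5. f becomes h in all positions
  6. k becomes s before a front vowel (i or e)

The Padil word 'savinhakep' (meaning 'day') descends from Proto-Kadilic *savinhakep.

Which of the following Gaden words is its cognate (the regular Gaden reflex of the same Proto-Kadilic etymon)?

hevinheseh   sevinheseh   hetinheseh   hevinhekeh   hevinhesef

hevinheseh

Gaden: start from *savinhakep.
  rule 1 (vowel merger): savinhakep → sevinhekep
  rule 2: no change — sevinhekep
  rule 3 (debuccalisation): sevinhekep → hevinhekep
  rule 4 (unconditioned shift): hevinhekep → hevinhekef
  rule 5 (unconditioned shift): hevinhekef → hevinhekeh
  rule 6 (palatalisation): hevinhekeh → hevinheseh
  ⇒ Gaden hevinheseh
Among the options, 'hevinheseh' alone shows every Gaden change applied in order.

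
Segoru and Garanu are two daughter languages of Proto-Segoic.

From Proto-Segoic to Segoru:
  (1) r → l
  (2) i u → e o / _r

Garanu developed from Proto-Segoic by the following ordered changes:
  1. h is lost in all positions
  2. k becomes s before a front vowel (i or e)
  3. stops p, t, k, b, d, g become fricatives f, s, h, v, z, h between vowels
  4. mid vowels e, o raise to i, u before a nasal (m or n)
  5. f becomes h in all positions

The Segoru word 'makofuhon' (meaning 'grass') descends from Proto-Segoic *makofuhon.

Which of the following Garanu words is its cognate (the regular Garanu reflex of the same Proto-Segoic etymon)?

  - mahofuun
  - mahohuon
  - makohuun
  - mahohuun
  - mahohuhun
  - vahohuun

mahohuun

Garanu: start from *makofuhon.
  rule 1 (h-loss): makofuhon → makofuon
  rule 2: no change — makofuon
  rule 3 (intervocalic lenition): makofuon → mahofuon
  rule 4 (pre-nasal raising): mahofuon → mahofuun
  rule 5 (unconditioned shift): mahofuun → mahohuun
  ⇒ Garanu mahohuun
Only 'mahohuun' matches the regular Garanu development of *makofuhon.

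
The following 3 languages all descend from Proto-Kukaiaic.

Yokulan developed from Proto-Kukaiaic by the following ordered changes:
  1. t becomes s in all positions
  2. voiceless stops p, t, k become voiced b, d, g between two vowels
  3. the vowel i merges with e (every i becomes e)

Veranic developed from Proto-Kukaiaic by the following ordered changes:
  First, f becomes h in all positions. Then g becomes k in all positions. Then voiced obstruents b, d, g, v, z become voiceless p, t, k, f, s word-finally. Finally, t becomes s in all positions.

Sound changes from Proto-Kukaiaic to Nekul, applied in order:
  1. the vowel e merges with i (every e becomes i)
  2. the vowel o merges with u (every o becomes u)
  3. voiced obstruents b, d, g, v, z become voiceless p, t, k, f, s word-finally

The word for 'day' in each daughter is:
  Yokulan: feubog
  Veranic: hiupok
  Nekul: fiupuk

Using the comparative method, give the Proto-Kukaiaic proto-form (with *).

Position 6: Yokulan has g, Veranic has k, Nekul has k. Taking the neighbouring segments as reconstructed: Yokulan g can only go back to *g; Veranic k could go back to *k or *g; Nekul k could go back to *k or *g — the one source consistent with every daughter is *g.
Position 2: Yokulan has e, Veranic has i, Nekul has i. Veranic preserves i here (none of its changes turn any other segment into i), so the proto-segment is *i.
Verify the candidate proto-form against each daughter:
Yokulan: *fiupog > fiubog > feubog  (by intervocalic voicing, vowel merger)
Veranic: *fiupog
  fiupog → hiupog   [unconditioned shift]
  hiupog → hiupok   [unconditioned shift]
  hiupok (rule 3 does not apply)
  hiupok (rule 4 does not apply)
  giving Veranic hiupok.
Nekul: *fiupog
  fiupog (rule 1 does not apply)
  fiupog → fiupug   [vowel merger]
  fiupug → fiupuk   [final devoicing]
  giving Nekul fiupuk.
Only *fiupog yields all of Yokulan feubog, Veranic hiupok, Nekul fiupuk.

*fiupog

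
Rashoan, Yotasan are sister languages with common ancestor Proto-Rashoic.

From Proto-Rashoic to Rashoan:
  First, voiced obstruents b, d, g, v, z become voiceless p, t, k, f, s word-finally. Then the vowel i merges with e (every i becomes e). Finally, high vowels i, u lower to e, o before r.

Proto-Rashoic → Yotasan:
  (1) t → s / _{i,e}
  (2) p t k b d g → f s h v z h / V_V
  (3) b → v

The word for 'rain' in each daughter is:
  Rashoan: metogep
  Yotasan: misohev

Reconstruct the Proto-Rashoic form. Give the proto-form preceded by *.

Position 2: Rashoan has e, Yotasan has i. Yotasan preserves i here (none of its changes turn any other segment into i), so the proto-segment is *i.
Position 7: Rashoan has p, Yotasan has v. Taking the neighbouring segments as reconstructed: Rashoan p could go back to *p or *b; Yotasan v could go back to *b or *v — the one source consistent with every daughter is *b.
Continuing position by position gives *mitogeb; check it forward:
Rashoan: *mitogeb > mitogep > metogep  (by final devoicing, vowel merger)
Yotasan: *mitogeb > misoheb > misohev  (by intervocalic lenition, unconditioned shift)
No other proto-form is consistent with every reflex, so the reconstruction is *mitogeb.

*mitogeb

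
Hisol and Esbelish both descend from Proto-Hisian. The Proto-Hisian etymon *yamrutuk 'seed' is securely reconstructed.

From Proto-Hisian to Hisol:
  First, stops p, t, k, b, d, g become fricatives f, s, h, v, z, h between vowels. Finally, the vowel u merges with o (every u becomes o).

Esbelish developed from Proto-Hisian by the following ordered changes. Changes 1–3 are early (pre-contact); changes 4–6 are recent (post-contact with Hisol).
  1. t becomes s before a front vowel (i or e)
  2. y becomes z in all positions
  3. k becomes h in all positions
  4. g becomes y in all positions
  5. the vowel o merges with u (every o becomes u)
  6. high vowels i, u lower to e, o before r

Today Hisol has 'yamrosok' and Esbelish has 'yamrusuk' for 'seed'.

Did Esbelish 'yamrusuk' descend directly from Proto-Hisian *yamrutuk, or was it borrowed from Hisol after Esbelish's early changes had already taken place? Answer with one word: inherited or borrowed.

If inherited, *yamrutuk would pass through all of Esbelish's changes:
Esbelish: *yamrutuk
  yamrutuk (rule 1 does not apply)
  yamrutuk → zamrutuk   [unconditioned shift]
  zamrutuk → zamrutuh   [unconditioned shift]
  zamrutuh (rule 4 does not apply)
  zamrutuh (rule 5 does not apply)
  zamrutuh (rule 6 does not apply)
  giving Esbelish zamrutuh.
If borrowed from Hisol 'yamrosok' after the early changes, it would undergo only the recent ones:
  rule 4 (unconditioned shift): no change (yamrosok)
  rule 5 (vowel merger): yamrosok → yamrusuk
  rule 6 (pre-rhotic lowering): no change (yamrusuk)
  ⇒ as a loan: yamrusuk
Esbelish 'yamrusuk' matches the loan outcome 'yamrusuk', not the inherited 'zamrutuh' — it skipped the early Esbelish changes, so it was borrowed from Hisol.

borrowed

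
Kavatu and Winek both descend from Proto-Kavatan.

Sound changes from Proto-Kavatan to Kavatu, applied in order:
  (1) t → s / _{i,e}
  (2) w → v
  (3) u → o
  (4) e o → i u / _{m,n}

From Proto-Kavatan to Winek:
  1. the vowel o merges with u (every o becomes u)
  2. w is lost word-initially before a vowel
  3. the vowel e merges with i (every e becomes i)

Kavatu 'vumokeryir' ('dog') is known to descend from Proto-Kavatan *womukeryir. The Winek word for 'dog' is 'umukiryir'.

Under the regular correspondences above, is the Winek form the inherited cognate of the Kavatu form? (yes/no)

Derive the expected Winek reflex of *womukeryir:
Winek: *womukeryir
  womukeryir → wumukeryir   [vowel merger]
  wumukeryir → umukeryir   [glide loss]
  umukeryir → umukiryir   [vowel merger]
  giving Winek umukiryir.
Winek 'umukiryir' matches the regular reflex exactly, so the pair is cognate.

yes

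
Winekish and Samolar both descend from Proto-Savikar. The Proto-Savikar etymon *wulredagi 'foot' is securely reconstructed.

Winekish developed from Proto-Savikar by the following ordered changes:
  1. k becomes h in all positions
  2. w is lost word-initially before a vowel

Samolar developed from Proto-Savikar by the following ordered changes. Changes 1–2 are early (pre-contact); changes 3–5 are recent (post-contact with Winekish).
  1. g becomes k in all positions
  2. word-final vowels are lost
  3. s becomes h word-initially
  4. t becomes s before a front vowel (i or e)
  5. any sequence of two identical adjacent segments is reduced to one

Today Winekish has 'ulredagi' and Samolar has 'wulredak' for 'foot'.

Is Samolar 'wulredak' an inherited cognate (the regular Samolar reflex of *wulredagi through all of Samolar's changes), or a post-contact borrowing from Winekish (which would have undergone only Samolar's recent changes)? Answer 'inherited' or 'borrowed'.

If inherited, *wulredagi would pass through all of Samolar's changes:
Samolar: start from *wulredagi.
  rule 1 (unconditioned shift): wulredagi → wulredaki
  rule 2 (apocope): wulredaki → wulredak
  rule 3: no change — wulredak
  rule 4: no change — wulredak
  rule 5: no change — wulredak
  ⇒ Samolar wulredak
If borrowed from Winekish 'ulredagi' after the early changes, it would undergo only the recent ones:
  rule 3 (debuccalisation): no change (ulredagi)
  rule 4 (palatalisation): no change (ulredagi)
  rule 5 (degemination): no change (ulredagi)
  ⇒ as a loan: ulredagi
Samolar 'wulredak' matches the inherited outcome exactly, so it is an inherited cognate, not a loan.

inherited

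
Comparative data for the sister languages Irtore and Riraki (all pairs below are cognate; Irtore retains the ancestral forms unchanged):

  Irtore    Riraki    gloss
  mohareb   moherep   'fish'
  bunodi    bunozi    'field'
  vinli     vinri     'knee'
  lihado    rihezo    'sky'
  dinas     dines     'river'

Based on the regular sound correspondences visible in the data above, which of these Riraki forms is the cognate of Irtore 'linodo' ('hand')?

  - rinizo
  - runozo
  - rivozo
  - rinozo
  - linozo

lihado ~ rihezo — Irtore l corresponds to Riraki r word-initially before a front vowel.
lihado ~ rihezo — Irtore d corresponds to Riraki z between vowels (before a back vowel).
Applying these to Irtore 'linodo':
  linodo → rinodo   (l→r word-initially before a front vowel)
  rinodo → rinozo   (d→z between vowels (before a back vowel))
So the Riraki cognate is 'rinozo'.

rinozo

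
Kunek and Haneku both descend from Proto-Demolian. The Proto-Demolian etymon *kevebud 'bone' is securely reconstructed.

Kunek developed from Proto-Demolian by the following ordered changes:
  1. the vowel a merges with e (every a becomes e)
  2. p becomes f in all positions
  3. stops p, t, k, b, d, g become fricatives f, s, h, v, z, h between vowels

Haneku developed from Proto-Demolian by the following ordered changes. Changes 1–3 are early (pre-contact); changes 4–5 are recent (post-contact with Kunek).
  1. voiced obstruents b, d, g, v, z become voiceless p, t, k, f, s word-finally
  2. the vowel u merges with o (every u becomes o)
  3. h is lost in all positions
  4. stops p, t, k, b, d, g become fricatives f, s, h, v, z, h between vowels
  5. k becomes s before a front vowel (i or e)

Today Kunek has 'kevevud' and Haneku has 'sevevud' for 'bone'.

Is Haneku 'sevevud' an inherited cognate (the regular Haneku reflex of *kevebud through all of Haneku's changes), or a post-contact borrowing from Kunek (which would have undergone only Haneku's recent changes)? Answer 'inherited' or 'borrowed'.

borrowed

If inherited, *kevebud would pass through all of Haneku's changes:
Haneku: start from *kevebud.
  rule 1 (final devoicing): kevebud → kevebut
  rule 2 (vowel merger): kevebut → kevebot
  rule 3: no change — kevebot
  rule 4 (intervocalic lenition): kevebot → kevevot
  rule 5 (palatalisation): kevevot → sevevot
  ⇒ Haneku sevevot
If borrowed from Kunek 'kevevud' after the early changes, it would undergo only the recent ones:
  rule 4 (intervocalic lenition): no change (kevevud)
  rule 5 (palatalisation): kevevud → sevevud
  ⇒ as a loan: sevevud
Haneku 'sevevud' matches the loan outcome 'sevevud', not the inherited 'sevevot' — it skipped the early Haneku changes, so it was borrowed from Kunek.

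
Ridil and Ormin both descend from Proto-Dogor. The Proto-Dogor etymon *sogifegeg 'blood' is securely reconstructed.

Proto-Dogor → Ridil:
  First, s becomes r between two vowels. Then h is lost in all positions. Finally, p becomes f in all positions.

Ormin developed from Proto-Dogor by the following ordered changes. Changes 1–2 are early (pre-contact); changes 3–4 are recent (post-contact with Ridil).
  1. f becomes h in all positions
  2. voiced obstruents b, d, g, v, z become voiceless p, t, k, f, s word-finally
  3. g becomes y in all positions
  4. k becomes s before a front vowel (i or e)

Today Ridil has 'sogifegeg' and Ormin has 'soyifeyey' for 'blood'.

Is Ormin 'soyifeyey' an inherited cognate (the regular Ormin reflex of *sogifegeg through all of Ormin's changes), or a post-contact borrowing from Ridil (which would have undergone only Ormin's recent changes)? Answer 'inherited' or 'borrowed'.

If inherited, *sogifegeg would pass through all of Ormin's changes:
Ormin: *sogifegeg > sogihegeg > sogihegek > soyiheyek  (by unconditioned shift, final devoicing, unconditioned shift)
If borrowed from Ridil 'sogifegeg' after the early changes, it would undergo only the recent ones:
  rule 3 (unconditioned shift): sogifegeg → soyifeyey
  rule 4 (palatalisation): no change (soyifeyey)
  ⇒ as a loan: soyifeyey
Ormin 'soyifeyey' matches the loan outcome 'soyifeyey', not the inherited 'soyiheyek' — it skipped the early Ormin changes, so it was borrowed from Ridil.

borrowed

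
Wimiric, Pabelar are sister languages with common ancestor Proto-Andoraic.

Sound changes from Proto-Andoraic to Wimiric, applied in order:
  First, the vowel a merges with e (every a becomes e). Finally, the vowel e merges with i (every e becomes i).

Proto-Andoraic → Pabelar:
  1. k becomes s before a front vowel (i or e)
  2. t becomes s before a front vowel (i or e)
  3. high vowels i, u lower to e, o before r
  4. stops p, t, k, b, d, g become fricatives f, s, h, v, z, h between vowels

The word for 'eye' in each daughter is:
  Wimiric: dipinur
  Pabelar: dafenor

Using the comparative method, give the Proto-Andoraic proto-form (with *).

*dapenur

Position 3: Wimiric has p, Pabelar has f. Wimiric preserves p here (none of its changes turn any other segment into p), so the proto-segment is *p.
Position 6: Wimiric has u, Pabelar has o. Wimiric preserves u here (none of its changes turn any other segment into u), so the proto-segment is *u.
Position 4: Wimiric has i, Pabelar has e. Taking the neighbouring segments as reconstructed: Wimiric i could go back to *a or *e or *i; Pabelar e can only go back to *e — the one source consistent with every daughter is *e.
Verify the candidate proto-form against each daughter:
Wimiric: start from *dapenur.
  rule 1 (vowel merger): dapenur → depenur
  rule 2 (vowel merger): depenur → dipinur
  ⇒ Wimiric dipinur
Pabelar: start from *dapenur.
  rule 1: no change — dapenur
  rule 2: no change — dapenur
  rule 3 (pre-rhotic lowering): dapenur → dapenor
  rule 4 (intervocalic lenition): dapenor → dafenor
  ⇒ Pabelar dafenor
No other proto-form is consistent with every reflex, so the reconstruction is *dapenur.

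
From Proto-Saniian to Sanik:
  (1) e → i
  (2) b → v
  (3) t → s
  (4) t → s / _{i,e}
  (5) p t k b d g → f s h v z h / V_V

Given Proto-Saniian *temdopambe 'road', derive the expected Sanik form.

simdofamvi

Sanik: start from *temdopambe.
  rule 1 (vowel merger): temdopambe → timdopambi
  rule 2 (unconditioned shift): timdopambi → timdopamvi
  rule 3 (unconditioned shift): timdopamvi → simdopamvi
  rule 4: no change — simdopamvi
  rule 5 (intervocalic lenition): simdopamvi → simdofamvi
  ⇒ Sanik simdofamvi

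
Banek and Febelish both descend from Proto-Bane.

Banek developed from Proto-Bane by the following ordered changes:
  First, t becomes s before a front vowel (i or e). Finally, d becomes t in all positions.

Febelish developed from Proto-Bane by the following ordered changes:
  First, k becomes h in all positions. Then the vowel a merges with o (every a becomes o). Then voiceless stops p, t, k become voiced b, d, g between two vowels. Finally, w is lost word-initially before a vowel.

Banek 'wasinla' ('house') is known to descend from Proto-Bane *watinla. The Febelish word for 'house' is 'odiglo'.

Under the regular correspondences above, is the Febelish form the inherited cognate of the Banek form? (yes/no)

no

Derive the expected Febelish reflex of *watinla:
Febelish: start from *watinla.
  rule 1: no change — watinla
  rule 2 (vowel merger): watinla → wotinlo
  rule 3 (intervocalic voicing): wotinlo → wodinlo
  rule 4 (glide loss): wodinlo → odinlo
  ⇒ Febelish odinlo
The regular Febelish reflex would be 'odinlo', but the attested form is 'odiglo'. The correspondence is irregular, so they are not cognates (the Febelish form has a different source).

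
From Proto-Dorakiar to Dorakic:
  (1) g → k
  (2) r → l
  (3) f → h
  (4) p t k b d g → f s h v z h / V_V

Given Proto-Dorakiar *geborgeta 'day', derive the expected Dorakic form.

kevolkesa

Dorakic: start from *geborgeta.
  rule 1 (unconditioned shift): geborgeta → keborketa
  rule 2 (unconditioned shift): keborketa → kebolketa
  rule 3: no change — kebolketa
  rule 4 (intervocalic lenition): kebolketa → kevolkesa
  ⇒ Dorakic kevolkesa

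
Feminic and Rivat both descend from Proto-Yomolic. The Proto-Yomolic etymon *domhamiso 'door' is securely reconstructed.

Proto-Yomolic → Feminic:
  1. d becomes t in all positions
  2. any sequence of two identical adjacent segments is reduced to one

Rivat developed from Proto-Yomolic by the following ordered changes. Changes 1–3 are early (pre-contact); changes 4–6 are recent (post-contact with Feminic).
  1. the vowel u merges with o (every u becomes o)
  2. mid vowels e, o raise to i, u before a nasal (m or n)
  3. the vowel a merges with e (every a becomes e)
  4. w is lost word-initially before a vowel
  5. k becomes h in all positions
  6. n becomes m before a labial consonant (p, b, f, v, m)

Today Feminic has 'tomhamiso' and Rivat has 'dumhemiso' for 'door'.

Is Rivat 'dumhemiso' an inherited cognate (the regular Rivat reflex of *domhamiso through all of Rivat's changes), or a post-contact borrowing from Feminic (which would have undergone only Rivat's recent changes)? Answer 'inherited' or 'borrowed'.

inherited

If inherited, *domhamiso would pass through all of Rivat's changes:
Rivat: start from *domhamiso.
  rule 1: no change — domhamiso
  rule 2 (pre-nasal raising): domhamiso → dumhamiso
  rule 3 (vowel merger): dumhamiso → dumhemiso
  rule 4: no change — dumhemiso
  rule 5: no change — dumhemiso
  rule 6: no change — dumhemiso
  ⇒ Rivat dumhemiso
If borrowed from Feminic 'tomhamiso' after the early changes, it would undergo only the recent ones:
  rule 4 (glide loss): no change (tomhamiso)
  rule 5 (unconditioned shift): no change (tomhamiso)
  rule 6 (nasal place assimilation): no change (tomhamiso)
  ⇒ as a loan: tomhamiso
Rivat 'dumhemiso' matches the inherited outcome exactly, so it is an inherited cognate, not a loan.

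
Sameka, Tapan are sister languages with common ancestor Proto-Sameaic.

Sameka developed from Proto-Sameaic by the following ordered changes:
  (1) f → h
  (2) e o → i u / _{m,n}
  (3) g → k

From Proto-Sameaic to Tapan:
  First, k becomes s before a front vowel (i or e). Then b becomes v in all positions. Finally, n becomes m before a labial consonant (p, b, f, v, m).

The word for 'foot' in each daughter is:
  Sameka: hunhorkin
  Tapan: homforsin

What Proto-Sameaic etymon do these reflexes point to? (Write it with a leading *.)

Position 7: Sameka has k, Tapan has s. Taking the neighbouring segments as reconstructed: Sameka k could go back to *k or *g; Tapan s could go back to *k or *s — the one source consistent with every daughter is *k.
Position 2: Sameka has u, Tapan has o. Tapan preserves o here (none of its changes turn any other segment into o), so the proto-segment is *o.
Position 4: Sameka has h, Tapan has f. Tapan preserves f here (none of its changes turn any other segment into f), so the proto-segment is *f.
Continuing position by position gives *honforkin; check it forward:
Sameka: start from *honforkin.
  rule 1 (unconditioned shift): honforkin → honhorkin
  rule 2 (pre-nasal raising): honhorkin → hunhorkin
  rule 3: no change — hunhorkin
  ⇒ Sameka hunhorkin
Tapan: *honforkin
  honforkin → honforsin   [palatalisation]
  honforsin (rule 2 does not apply)
  honforsin → homforsin   [nasal place assimilation]
  giving Tapan homforsin.
No other proto-form is consistent with every reflex, so the reconstruction is *honforkin.

*honforkin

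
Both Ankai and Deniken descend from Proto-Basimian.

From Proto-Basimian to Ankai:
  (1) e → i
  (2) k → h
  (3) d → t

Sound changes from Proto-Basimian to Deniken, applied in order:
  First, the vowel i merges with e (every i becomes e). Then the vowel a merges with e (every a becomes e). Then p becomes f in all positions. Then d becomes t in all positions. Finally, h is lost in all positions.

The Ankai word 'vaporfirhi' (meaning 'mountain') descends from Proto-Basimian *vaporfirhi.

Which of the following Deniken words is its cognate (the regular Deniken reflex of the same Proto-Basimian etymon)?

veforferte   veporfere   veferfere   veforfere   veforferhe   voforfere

Deniken: *vaporfirhi > vaporferhe > veporferhe > veforferhe > veforfere  (by vowel merger, vowel merger, unconditioned shift, h-loss)
The other candidates each miss or misapply at least one Deniken change.

veforfere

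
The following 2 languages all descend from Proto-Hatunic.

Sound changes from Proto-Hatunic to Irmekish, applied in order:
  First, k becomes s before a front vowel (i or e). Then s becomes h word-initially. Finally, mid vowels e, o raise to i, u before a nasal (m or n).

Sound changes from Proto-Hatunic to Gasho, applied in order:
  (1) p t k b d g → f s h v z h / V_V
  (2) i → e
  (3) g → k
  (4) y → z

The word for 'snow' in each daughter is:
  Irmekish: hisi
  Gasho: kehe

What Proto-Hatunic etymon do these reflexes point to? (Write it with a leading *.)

*kiki

Position 1: Irmekish has h, Gasho has k. Taking the neighbouring segments as reconstructed: Irmekish h could go back to *k or *s or *h; Gasho k could go back to *k or *g — the one source consistent with every daughter is *k.
Position 3: Irmekish has s, Gasho has h. Taking the neighbouring segments as reconstructed: Irmekish s could go back to *k or *s; Gasho h could go back to *k or *g or *h — the one source consistent with every daughter is *k.
Position 2: Irmekish has i, Gasho has e. Taking the neighbouring segments as reconstructed: Irmekish i can only go back to *i; Gasho e could go back to *e or *i — the one source consistent with every daughter is *i.
This points to *kiki. Verify forward in each daughter:
Irmekish: *kiki > sisi > hisi  (by palatalisation, debuccalisation)
Gasho: *kiki
  kiki → kihi   [intervocalic lenition]
  kihi → kehe   [vowel merger]
  kehe (rule 3 does not apply)
  kehe (rule 4 does not apply)
  giving Gasho kehe.
Only *kiki yields all of Irmekish hisi, Gasho kehe.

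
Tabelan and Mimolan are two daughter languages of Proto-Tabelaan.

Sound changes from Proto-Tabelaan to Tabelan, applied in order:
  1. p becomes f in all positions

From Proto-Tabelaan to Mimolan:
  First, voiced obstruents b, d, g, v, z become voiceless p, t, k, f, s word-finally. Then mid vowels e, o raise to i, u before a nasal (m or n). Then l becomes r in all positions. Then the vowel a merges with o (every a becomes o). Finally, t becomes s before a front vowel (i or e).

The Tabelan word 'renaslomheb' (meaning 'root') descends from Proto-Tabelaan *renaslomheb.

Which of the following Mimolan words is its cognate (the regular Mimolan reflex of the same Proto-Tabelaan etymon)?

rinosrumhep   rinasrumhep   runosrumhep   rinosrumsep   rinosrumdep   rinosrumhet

rinosrumhep

Mimolan: start from *renaslomheb.
  rule 1 (final devoicing): renaslomheb → renaslomhep
  rule 2 (pre-nasal raising): renaslomhep → rinaslumhep
  rule 3 (unconditioned shift): rinaslumhep → rinasrumhep
  rule 4 (vowel merger): rinasrumhep → rinosrumhep
  rule 5: no change — rinosrumhep
  ⇒ Mimolan rinosrumhep
Among the options, 'rinosrumhep' alone shows every Mimolan change applied in order.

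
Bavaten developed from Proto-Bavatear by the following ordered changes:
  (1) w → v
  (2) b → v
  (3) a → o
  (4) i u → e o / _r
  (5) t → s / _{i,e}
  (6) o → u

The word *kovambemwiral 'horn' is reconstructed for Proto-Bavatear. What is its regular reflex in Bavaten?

kuvumvemverul

Bavaten: *kovambemwiral
  kovambemwiral → kovambemviral   [unconditioned shift]
  kovambemviral → kovamvemviral   [unconditioned shift]
  kovamvemviral → kovomvemvirol   [vowel merger]
  kovomvemvirol → kovomvemverol   [pre-rhotic lowering]
  kovomvemverol (rule 5 does not apply)
  kovomvemverol → kuvumvemverul   [vowel merger]
  giving Bavaten kuvumvemverul.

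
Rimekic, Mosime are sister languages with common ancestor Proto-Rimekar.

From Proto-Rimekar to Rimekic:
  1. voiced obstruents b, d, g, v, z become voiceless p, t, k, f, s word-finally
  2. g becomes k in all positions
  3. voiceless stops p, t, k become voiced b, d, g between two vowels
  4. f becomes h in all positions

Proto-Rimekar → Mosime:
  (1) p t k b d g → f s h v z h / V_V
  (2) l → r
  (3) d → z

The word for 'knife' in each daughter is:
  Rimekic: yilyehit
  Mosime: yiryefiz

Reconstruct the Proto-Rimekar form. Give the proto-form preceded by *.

Position 6: Rimekic has h, Mosime has f. Taking the neighbouring segments as reconstructed: Rimekic h could go back to *f or *h; Mosime f could go back to *p or *f — the one source consistent with every daughter is *f.
Position 8: Rimekic has t, Mosime has z. Taking the neighbouring segments as reconstructed: Rimekic t could go back to *t or *d; Mosime z could go back to *d or *z — the one source consistent with every daughter is *d.
Position 3: Rimekic has l, Mosime has r. Rimekic preserves l here (none of its changes turn any other segment into l), so the proto-segment is *l.
Verify the candidate proto-form against each daughter:
Rimekic: *yilyefid
  yilyefid → yilyefit   [final devoicing]
  yilyefit (rule 2 does not apply)
  yilyefit (rule 3 does not apply)
  yilyefit → yilyehit   [unconditioned shift]
  giving Rimekic yilyehit.
Mosime: *yilyefid
  yilyefid (rule 1 does not apply)
  yilyefid → yiryefid   [unconditioned shift]
  yiryefid → yiryefiz   [unconditioned shift]
  giving Mosime yiryefiz.
*yilyefid is the unique common source.

*yilyefid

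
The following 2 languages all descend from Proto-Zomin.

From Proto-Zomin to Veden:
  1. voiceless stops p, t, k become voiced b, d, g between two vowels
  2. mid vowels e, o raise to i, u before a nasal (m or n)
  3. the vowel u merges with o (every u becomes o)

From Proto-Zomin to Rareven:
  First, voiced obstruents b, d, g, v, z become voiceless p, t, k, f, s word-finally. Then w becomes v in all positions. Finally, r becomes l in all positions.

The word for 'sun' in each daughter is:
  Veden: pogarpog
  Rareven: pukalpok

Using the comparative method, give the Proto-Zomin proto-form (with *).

*pukarpog

Position 8: Veden has g, Rareven has k. Taking the neighbouring segments as reconstructed: Veden g can only go back to *g; Rareven k could go back to *k or *g — the one source consistent with every daughter is *g.
Position 3: Veden has g, Rareven has k. Taking the neighbouring segments as reconstructed: Veden g could go back to *k or *g; Rareven k can only go back to *k — the one source consistent with every daughter is *k.
Continuing position by position gives *pukarpog; check it forward:
Veden: start from *pukarpog.
  rule 1 (intervocalic voicing): pukarpog → pugarpog
  rule 2: no change — pugarpog
  rule 3 (vowel merger): pugarpog → pogarpog
  ⇒ Veden pogarpog
Rareven: start from *pukarpog.
  rule 1 (final devoicing): pukarpog → pukarpok
  rule 2: no change — pukarpok
  rule 3 (unconditioned shift): pukarpok → pukalpok
  ⇒ Rareven pukalpok
No other proto-form is consistent with every reflex, so the reconstruction is *pukarpog.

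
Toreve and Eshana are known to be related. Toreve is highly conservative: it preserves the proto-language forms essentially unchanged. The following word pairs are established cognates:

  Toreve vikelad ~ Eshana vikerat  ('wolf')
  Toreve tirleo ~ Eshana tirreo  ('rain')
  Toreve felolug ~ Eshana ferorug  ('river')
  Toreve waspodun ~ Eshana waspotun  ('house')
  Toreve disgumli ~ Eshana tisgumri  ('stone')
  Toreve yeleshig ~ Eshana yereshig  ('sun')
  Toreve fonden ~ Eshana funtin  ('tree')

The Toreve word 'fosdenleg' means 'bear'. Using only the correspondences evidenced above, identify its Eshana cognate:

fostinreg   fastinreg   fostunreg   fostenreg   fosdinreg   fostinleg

fonden ~ funtin — Toreve d corresponds to Eshana t after a consonant, before a front vowel.
fonden ~ funtin — Toreve e corresponds to Eshana i after a consonant, before a nasal.
tirleo ~ tirreo — Toreve l corresponds to Eshana r after a consonant, before a front vowel.
Applying these to Toreve 'fosdenleg':
  fosdenleg → fostenleg   (d→t after a consonant, before a front vowel)
  fostenleg → fostinleg   (e→i after a consonant, before a nasal)
  fostinleg → fostinreg   (l→r after a consonant, before a front vowel)
So the Eshana cognate is 'fostinreg'.

fostinreg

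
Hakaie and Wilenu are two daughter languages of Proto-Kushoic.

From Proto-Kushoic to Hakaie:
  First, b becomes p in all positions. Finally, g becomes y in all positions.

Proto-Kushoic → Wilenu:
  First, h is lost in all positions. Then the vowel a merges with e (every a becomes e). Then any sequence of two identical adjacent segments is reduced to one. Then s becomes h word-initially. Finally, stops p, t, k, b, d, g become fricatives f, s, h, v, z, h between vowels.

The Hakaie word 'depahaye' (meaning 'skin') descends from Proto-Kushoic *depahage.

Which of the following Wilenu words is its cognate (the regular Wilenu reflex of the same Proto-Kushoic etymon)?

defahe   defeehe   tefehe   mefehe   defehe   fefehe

Wilenu: *depahage > depaage > depeege > depege > defehe  (by h-loss, vowel merger, degemination, intervocalic lenition)

defehe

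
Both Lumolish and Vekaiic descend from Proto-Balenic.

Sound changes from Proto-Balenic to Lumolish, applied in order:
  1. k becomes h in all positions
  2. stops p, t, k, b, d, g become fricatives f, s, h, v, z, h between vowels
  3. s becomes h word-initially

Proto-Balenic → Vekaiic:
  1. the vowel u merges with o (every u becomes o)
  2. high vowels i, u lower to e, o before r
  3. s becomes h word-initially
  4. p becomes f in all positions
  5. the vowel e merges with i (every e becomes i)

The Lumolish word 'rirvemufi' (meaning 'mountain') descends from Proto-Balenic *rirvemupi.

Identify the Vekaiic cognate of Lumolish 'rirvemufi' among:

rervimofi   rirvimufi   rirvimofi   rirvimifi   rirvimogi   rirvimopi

Vekaiic: *rirvemupi
  rirvemupi → rirvemopi   [vowel merger]
  rirvemopi → rervemopi   [pre-rhotic lowering]
  rervemopi (rule 3 does not apply)
  rervemopi → rervemofi   [unconditioned shift]
  rervemofi → rirvimofi   [vowel merger]
  giving Vekaiic rirvimofi.

rirvimofi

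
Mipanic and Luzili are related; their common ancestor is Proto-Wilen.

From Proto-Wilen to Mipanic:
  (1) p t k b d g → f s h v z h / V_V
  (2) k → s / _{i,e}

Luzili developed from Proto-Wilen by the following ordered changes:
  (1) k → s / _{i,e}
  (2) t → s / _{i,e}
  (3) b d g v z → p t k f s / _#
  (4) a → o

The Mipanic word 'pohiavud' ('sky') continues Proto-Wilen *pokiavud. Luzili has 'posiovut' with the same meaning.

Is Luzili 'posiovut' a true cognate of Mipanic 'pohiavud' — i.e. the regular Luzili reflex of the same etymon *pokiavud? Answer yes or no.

Derive the expected Luzili reflex of *pokiavud:
Luzili: start from *pokiavud.
  rule 1 (palatalisation): pokiavud → posiavud
  rule 2: no change — posiavud
  rule 3 (final devoicing): posiavud → posiavut
  rule 4 (vowel merger): posiavut → posiovut
  ⇒ Luzili posiovut
Luzili 'posiovut' matches the regular reflex exactly, so the pair is cognate.

yes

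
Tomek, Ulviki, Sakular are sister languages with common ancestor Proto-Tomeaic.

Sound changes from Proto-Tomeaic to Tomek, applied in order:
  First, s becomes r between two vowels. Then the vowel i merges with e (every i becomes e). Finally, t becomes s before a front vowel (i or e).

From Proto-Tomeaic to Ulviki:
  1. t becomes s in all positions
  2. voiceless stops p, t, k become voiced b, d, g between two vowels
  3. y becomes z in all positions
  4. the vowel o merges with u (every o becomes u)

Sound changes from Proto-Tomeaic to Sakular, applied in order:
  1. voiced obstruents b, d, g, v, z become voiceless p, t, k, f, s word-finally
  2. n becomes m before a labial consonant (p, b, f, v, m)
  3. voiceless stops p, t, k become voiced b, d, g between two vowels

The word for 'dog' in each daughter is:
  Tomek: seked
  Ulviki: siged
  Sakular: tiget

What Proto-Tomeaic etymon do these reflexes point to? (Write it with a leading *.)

*tiked

Position 1: Tomek has s, Ulviki has s, Sakular has t. Taking the neighbouring segments as reconstructed: Tomek s could go back to *t or *s; Ulviki s could go back to *t or *s; Sakular t can only go back to *t — the one source consistent with every daughter is *t.
Position 3: Tomek has k, Ulviki has g, Sakular has g. Tomek preserves k here (none of its changes turn any other segment into k), so the proto-segment is *k.
Continuing position by position gives *tiked; check it forward:
Tomek: *tiked
  tiked (rule 1 does not apply)
  tiked → teked   [vowel merger]
  teked → seked   [palatalisation]
  giving Tomek seked.
Ulviki: start from *tiked.
  rule 1 (unconditioned shift): tiked → siked
  rule 2 (intervocalic voicing): siked → siged
  rule 3: no change — siged
  rule 4: no change — siged
  ⇒ Ulviki siged
Sakular: *tiked > tiket > tiget  (by final devoicing, intervocalic voicing)
No other proto-form is consistent with every reflex, so the reconstruction is *tiked.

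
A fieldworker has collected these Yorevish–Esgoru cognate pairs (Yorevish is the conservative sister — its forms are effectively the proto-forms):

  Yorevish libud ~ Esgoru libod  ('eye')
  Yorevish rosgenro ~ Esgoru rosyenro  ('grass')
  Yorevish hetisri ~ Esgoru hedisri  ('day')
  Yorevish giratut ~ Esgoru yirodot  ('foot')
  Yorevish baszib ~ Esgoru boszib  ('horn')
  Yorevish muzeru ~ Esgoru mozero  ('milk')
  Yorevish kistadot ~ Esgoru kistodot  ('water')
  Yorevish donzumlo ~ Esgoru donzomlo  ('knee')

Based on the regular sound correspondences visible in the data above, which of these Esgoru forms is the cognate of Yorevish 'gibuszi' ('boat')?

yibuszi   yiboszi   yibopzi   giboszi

giratut ~ yirodot — Yorevish g corresponds to Esgoru y word-initially before a front vowel.
libud ~ libod, giratut ~ yirodot — Yorevish u corresponds to Esgoru o after a consonant, before a consonant other than r, m, n, p, b, f, v.
Applying these to Yorevish 'gibuszi':
  gibuszi → yibuszi   (g→y word-initially before a front vowel)
  yibuszi → yiboszi   (u→o after a consonant, before a consonant other than r, m, n, p, b, f, v)
So the Esgoru cognate is 'yiboszi'.

yiboszi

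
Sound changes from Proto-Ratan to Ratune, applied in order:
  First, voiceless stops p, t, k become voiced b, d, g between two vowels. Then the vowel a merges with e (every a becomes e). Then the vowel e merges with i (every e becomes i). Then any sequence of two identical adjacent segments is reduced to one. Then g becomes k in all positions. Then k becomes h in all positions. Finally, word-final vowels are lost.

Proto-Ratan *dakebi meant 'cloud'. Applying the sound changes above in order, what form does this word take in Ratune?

dihib

Ratune: *dakebi
  dakebi → dagebi   [intervocalic voicing]
  dagebi → degebi   [vowel merger]
  degebi → digibi   [vowel merger]
  digibi (rule 4 does not apply)
  digibi → dikibi   [unconditioned shift]
  dikibi → dihibi   [unconditioned shift]
  dihibi → dihib   [apocope]
  giving Ratune dihib.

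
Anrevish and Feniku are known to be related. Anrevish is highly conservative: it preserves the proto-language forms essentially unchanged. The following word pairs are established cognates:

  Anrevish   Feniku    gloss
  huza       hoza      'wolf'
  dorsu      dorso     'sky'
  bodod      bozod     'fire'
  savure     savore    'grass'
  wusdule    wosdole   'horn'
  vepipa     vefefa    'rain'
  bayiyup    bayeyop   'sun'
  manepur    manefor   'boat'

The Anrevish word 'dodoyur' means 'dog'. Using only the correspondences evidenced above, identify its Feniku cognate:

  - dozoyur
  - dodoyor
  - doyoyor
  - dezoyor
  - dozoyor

dozoyor

bodod ~ bozod — Anrevish d corresponds to Feniku z between vowels (before a back vowel).
savure ~ savore, manepur ~ manefor — Anrevish u corresponds to Feniku o after a consonant, before r.
Applying these to Anrevish 'dodoyur':
  dodoyur → dozoyur   (d→z between vowels (before a back vowel))
  dozoyur → dozoyor   (u→o after a consonant, before r)
So the Feniku cognate is 'dozoyor'.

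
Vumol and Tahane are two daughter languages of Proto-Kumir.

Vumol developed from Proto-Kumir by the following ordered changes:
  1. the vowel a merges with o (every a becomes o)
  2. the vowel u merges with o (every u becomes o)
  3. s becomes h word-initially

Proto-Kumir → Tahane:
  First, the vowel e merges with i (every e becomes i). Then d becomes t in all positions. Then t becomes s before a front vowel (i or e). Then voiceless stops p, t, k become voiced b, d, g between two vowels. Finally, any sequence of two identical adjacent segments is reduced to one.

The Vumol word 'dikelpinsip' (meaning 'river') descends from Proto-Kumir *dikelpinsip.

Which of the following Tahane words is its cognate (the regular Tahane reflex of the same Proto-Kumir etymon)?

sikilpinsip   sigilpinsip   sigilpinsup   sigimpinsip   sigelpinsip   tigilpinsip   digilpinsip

Tahane: start from *dikelpinsip.
  rule 1 (vowel merger): dikelpinsip → dikilpinsip
  rule 2 (unconditioned shift): dikilpinsip → tikilpinsip
  rule 3 (palatalisation): tikilpinsip → sikilpinsip
  rule 4 (intervocalic voicing): sikilpinsip → sigilpinsip
  rule 5: no change — sigilpinsip
  ⇒ Tahane sigilpinsip
Among the options, 'sigilpinsip' alone shows every Tahane change applied in order.

sigilpinsip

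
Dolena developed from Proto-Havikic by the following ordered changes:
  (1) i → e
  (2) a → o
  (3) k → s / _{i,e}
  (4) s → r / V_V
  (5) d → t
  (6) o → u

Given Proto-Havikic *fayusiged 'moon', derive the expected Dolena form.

Dolena: *fayusiged > fayuseged > foyuseged > foyureged > foyureget > fuyureget  (by vowel merger, vowel merger, rhotacism, unconditioned shift, vowel merger)

fuyureget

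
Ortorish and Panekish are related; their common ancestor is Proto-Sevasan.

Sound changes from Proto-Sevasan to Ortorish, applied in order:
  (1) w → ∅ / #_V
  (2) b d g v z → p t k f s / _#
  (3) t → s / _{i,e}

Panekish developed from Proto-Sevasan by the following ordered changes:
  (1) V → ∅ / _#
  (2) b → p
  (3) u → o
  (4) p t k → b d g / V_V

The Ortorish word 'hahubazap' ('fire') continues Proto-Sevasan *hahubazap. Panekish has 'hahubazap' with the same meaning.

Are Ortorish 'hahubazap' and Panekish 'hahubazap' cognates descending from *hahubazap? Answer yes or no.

no

Derive the expected Panekish reflex of *hahubazap:
Panekish: start from *hahubazap.
  rule 1: no change — hahubazap
  rule 2 (unconditioned shift): hahubazap → hahupazap
  rule 3 (vowel merger): hahupazap → hahopazap
  rule 4 (intervocalic voicing): hahopazap → hahobazap
  ⇒ Panekish hahobazap
The regular Panekish reflex would be 'hahobazap', but the attested form is 'hahubazap'. The correspondence is irregular, so they are not cognates (the Panekish form has a different source).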